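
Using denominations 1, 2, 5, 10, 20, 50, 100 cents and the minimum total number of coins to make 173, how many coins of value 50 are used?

Use the largest denomination that fits, subtract, and repeat.
173 − 1×100→73 − 1×50→23 − 1×20→3 − 1×2→1 − 1×1→0
Count of 50: 1

1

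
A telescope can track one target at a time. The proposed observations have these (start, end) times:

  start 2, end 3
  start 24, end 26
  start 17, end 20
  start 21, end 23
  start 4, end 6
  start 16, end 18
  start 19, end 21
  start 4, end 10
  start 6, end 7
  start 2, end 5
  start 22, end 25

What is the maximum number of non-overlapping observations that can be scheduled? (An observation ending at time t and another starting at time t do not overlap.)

Sort by end time and greedily take each interval whose start is ≥ the last chosen end.
Sorted by end: (2,3)  (2,5)  (4,6)  (6,7)  (4,10)  (16,18)  (17,20)  (19,21)  (21,23)  (22,25)  (24,26)
take (2,3); take (4,6); take (6,7); take (16,18); take (19,21); take (21,23); take (24,26).
Selected 7 observations.

7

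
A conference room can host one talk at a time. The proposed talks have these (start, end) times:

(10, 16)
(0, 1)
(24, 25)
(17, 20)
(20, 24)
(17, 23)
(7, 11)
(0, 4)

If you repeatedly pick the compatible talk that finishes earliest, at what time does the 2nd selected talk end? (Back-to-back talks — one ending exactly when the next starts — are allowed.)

By end time: (0,1), (0,4), (7,11), (10,16), (17,20), (17,23), (20,24), (24,25).
Pick (0,1); next start ≥ 1 → (7,11); next start ≥ 11 → (17,20); next start ≥ 20 → (20,24); next start ≥ 24 → (24,25).
Selected: (0,1) (7,11) (17,20) (20,24) (24,25)

11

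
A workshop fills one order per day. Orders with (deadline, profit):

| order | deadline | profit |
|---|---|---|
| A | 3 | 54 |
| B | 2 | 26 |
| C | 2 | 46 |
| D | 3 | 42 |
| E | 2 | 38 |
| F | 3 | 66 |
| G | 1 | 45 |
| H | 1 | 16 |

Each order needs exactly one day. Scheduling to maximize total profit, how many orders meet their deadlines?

By profit: F(d3,66), A(d3,54), C(d2,46), G(d1,45), D(d3,42), E(d2,38), B(d2,26), H(d1,16)
F→slot 3; A→slot 2; C→slot 1; G skipped; D skipped; E skipped; B skipped; H skipped.
3 of 8 scheduled.

3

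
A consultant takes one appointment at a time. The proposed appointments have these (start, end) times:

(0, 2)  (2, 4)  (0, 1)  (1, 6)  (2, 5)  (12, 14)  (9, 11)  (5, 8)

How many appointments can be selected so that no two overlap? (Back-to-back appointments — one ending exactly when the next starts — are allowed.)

5

By end time: (0,1), (0,2), (2,4), (2,5), (1,6), (5,8), (9,11), (12,14).
Pick (0,1); next start ≥ 1 → (2,4); next start ≥ 4 → (5,8); next start ≥ 8 → (9,11); next start ≥ 11 → (12,14).
Selected 5 appointments.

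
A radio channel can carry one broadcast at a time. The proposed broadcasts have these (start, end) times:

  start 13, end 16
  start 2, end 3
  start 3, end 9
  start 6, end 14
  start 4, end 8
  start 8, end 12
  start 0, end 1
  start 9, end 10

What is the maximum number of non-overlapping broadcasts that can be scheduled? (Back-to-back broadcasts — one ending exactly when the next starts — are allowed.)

5

Order by finish time; keep every interval that doesn't clash with the previous kept one.
Sorted by end: (0,1)  (2,3)  (4,8)  (3,9)  (9,10)  (8,12)  (6,14)  (13,16)
take (0,1); take (2,3); take (4,8); skip (3,9); take (9,10); take (13,16).
Selected 5 broadcasts.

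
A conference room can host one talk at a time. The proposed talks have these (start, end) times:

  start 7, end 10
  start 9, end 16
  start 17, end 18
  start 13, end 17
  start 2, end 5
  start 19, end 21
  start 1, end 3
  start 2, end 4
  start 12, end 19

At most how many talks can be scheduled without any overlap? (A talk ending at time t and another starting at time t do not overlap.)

Order by finish time; keep every interval that doesn't clash with the previous kept one.
Sorted by end: (1,3)  (2,4)  (2,5)  (7,10)  (9,16)  (13,17)  (17,18)  (12,19)  (19,21)
take (1,3); take (7,10); take (13,17); take (17,18); skip (12,19); take (19,21).
Selected 5 talks.

5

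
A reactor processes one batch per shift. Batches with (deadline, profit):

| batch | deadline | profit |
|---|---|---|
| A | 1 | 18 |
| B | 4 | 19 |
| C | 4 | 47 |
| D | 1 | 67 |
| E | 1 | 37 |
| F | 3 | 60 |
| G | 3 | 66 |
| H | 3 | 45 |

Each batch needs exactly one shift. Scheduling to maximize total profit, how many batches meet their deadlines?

Sort by profit descending; place each in the latest free slot ≤ its deadline.
Profit order: D=67 G=66 F=60 C=47 H=45 E=37 B=19 A=18
Assign: D→slot 1, G→slot 3, F→slot 2, C→slot 4, H skipped, E skipped, B skipped, A skipped.
Slots: [1:D] [2:F] [3:G] [4:C]
4 of 8 scheduled.

4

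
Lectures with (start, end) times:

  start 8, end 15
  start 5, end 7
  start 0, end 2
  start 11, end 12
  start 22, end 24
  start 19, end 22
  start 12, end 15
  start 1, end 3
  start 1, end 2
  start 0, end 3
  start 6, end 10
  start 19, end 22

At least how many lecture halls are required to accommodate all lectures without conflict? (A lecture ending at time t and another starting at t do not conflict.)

Events (time:±→running): 0:+→1 0:+→2 1:+→3 1:+→4 … peak 4.

4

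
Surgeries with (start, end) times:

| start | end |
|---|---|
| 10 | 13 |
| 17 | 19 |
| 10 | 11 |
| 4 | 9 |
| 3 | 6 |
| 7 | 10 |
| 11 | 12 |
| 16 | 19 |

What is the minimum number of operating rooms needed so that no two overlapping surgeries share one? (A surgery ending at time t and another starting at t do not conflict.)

Events (time:±→running): 3:+→1 4:+→2 … peak 2.

2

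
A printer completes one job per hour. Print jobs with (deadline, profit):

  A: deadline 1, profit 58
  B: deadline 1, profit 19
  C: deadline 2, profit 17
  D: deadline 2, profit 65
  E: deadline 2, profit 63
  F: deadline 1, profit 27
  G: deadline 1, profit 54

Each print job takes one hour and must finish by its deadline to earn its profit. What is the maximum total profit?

Profit order: D=65 E=63 A=58 G=54 F=27 B=19 C=17
Assign: D→slot 2, E→slot 1, A skipped, G skipped, F skipped, B skipped, C skipped.
Slots: [1:E] [2:D]
Profit = 63 + 65 = 128

128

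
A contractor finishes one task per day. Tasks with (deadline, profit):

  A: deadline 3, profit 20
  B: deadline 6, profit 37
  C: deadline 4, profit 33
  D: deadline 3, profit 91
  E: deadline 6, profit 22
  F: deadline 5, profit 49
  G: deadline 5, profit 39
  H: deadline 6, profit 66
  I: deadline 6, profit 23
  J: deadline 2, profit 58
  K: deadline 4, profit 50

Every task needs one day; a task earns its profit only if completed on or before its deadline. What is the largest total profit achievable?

Take jobs in profit order; each goes to the latest open slot no later than its deadline.
Profit order: D=91 H=66 J=58 K=50 F=49 G=39 B=37 C=33 I=23 E=22 A=20
Assign: D→slot 3, H→slot 6, J→slot 2, K→slot 4, F→slot 5, G→slot 1, B skipped, C skipped, I skipped, E skipped, A skipped.
Slots: [1:G] [2:J] [3:D] [4:K] [5:F] [6:H]
Profit = 39 + 58 + 91 + 50 + 49 + 66 = 353

353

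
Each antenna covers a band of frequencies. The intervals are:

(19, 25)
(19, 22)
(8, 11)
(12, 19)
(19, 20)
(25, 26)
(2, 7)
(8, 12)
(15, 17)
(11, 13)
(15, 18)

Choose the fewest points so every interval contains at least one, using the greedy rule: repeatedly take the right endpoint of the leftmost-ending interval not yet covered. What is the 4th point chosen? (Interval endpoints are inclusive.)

20

Process intervals by earliest right end; each time one isn't hit yet, stab at its right endpoint.
By right end: [2,7]  [8,11]  [8,12]  [11,13]  [15,17]  [15,18]  [12,19]  [19,20]  [19,22]  [19,25]  [25,26]
[2,7] uncovered → point at 7; [8,11] uncovered → point at 11; [15,17] uncovered → point at 17; [19,20] uncovered → point at 20; [25,26] uncovered → point at 26.
Points: 7, 11, 17, 20, 26 (5 total).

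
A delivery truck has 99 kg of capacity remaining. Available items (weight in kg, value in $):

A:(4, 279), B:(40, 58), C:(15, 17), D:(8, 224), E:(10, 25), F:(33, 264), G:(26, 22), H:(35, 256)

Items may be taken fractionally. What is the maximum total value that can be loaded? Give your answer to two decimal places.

Order: A (279/4=69.75) > D (224/8=28.00) > F (264/33=8.00) > H (256/35=7.31) > E (25/10=2.50) > B (58/40=1.45) > C (17/15=1.13) > G (22/26=0.85)
Fill: take A (4 @ 279) → take D (8 @ 224) → take F (33 @ 264) → take H (35 @ 256) → take E (10 @ 25) → take 9/40 of B → 13.05; 99/99 used.
Total value = 1061.05

1061.05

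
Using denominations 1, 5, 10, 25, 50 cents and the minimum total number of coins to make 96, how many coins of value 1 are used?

Use the largest denomination that fits, subtract, and repeat.
96 − 1×50→46 − 1×25→21 − 2×10→1 − 1×1→0
Count of 1: 1

1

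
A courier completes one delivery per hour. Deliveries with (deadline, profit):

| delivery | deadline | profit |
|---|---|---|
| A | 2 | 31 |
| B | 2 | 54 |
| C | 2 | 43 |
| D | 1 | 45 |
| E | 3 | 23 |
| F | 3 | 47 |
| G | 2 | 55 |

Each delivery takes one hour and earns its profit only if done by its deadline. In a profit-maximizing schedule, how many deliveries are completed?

By profit: G(d2,55), B(d2,54), F(d3,47), D(d1,45), C(d2,43), A(d2,31), E(d3,23)
G→slot 2; B→slot 1; F→slot 3; D skipped; C skipped; A skipped; E skipped.
3 of 7 scheduled.

3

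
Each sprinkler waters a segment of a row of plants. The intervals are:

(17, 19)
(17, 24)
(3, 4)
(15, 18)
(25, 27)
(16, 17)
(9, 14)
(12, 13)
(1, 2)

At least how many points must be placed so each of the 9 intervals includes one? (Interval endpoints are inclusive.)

Sort by right endpoint; whenever an interval is uncovered, place a point at its right end.
By right end: [1,2]  [3,4]  [12,13]  [9,14]  [16,17]  [15,18]  [17,19]  [17,24]  [25,27]
[1,2] uncovered → point at 2; [3,4] uncovered → point at 4; [12,13] uncovered → point at 13; [16,17] uncovered → point at 17; [25,27] uncovered → point at 27.
Points: 2, 4, 13, 17, 27 (5 total).

5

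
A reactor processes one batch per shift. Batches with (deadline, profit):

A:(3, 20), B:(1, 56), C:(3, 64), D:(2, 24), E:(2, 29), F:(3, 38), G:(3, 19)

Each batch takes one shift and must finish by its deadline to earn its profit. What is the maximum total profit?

Sort by profit descending; place each in the latest free slot ≤ its deadline.
Profit order: C=64 B=56 F=38 E=29 D=24 A=20 G=19
Assign: C→slot 3, B→slot 1, F→slot 2, E skipped, D skipped, A skipped, G skipped.
Slots: [1:B] [2:F] [3:C]
Profit = 56 + 38 + 64 = 158

158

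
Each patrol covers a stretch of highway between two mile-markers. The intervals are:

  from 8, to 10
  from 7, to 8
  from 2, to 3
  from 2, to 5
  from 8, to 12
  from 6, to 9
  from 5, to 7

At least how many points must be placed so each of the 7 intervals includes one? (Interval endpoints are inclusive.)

3

By right end: [2,3]  [2,5]  [5,7]  [7,8]  [6,9]  [8,10]  [8,12]
[2,3] uncovered → point at 3; [5,7] uncovered → point at 7; [8,10] uncovered → point at 10.
Points: 3, 7, 10 (3 total).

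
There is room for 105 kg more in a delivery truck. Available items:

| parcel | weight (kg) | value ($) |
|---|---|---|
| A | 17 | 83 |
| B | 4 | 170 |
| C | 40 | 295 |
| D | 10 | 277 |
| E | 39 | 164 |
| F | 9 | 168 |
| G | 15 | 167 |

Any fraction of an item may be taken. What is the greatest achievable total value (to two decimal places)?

Ratios (sorted): B 42.50, D 27.70, F 18.67, G 11.13, C 7.38, A 4.88, E 4.21
take B (4 @ 170); take D (10 @ 277); take F (9 @ 168); take G (15 @ 167); take C (40 @ 295); take A (17 @ 83); take 10/39 of E → 42.05. Capacity used 105/105.
Total value = 1202.05

1202.05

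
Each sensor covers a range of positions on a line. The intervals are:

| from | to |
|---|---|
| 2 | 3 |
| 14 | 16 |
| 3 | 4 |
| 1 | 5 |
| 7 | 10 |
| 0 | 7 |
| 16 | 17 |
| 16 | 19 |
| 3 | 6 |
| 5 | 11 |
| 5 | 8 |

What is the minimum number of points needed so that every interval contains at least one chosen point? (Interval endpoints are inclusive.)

3

Sort by right endpoint; whenever an interval is uncovered, place a point at its right end.
By right end: [2,3]  [3,4]  [1,5]  [3,6]  [0,7]  [5,8]  [7,10]  [5,11]  [14,16]  [16,17]  [16,19]
[2,3] uncovered → point at 3; [5,8] uncovered → point at 8; [14,16] uncovered → point at 16.
Points: 3, 8, 16 (3 total).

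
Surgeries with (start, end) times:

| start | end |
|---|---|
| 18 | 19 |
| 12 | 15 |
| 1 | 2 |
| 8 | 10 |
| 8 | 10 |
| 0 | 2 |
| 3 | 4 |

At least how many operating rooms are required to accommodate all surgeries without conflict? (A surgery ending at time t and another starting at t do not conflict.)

The answer is the maximum number of intervals overlapping at any instant.
starts: [0, 1, 3, 8, 8, 12, 18]
ends:   [2, 2, 4, 10, 10, 15, 19]
s0→1 s1→2  — peak 2.

2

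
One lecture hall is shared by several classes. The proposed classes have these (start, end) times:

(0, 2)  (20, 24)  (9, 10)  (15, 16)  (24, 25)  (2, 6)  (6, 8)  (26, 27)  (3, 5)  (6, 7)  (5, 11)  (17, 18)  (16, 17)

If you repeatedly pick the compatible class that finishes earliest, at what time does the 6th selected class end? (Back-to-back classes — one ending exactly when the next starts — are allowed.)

Sort by end time and greedily take each interval whose start is ≥ the last chosen end.
Sorted by end: (0,2)  (3,5)  (2,6)  (6,7)  (6,8)  (9,10)  (5,11)  (15,16)  (16,17)  (17,18)  (20,24)  (24,25)  (26,27)
take (0,2); take (3,5); take (6,7); skip (6,8); take (9,10); take (15,16); take (16,17); take (17,18); take (20,24); take (24,25); take (26,27).
Selected: (0,2) (3,5) (6,7) (9,10) (15,16) (16,17) (17,18) (20,24) (24,25) (26,27)

17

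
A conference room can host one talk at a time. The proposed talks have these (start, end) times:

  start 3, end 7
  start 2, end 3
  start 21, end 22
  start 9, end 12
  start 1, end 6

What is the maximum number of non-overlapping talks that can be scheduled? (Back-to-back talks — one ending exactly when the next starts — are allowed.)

4

By end time: (2,3), (1,6), (3,7), (9,12), (21,22).
Pick (2,3); next start ≥ 3 → (3,7); next start ≥ 7 → (9,12); next start ≥ 12 → (21,22).
Selected 4 talks.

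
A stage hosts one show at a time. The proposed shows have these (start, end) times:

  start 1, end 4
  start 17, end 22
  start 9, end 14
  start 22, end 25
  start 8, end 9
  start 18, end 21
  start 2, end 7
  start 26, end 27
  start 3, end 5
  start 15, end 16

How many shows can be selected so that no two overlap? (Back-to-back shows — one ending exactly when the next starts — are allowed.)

Greedy by earliest finish: after sorting by end time, pick each interval compatible with the last pick.
Sorted by end: (1,4)  (3,5)  (2,7)  (8,9)  (9,14)  (15,16)  (18,21)  (17,22)  (22,25)  (26,27)
take (1,4); skip (2,7); take (8,9); take (9,14); take (15,16); take (18,21); take (22,25); take (26,27).
Selected 7 shows.

7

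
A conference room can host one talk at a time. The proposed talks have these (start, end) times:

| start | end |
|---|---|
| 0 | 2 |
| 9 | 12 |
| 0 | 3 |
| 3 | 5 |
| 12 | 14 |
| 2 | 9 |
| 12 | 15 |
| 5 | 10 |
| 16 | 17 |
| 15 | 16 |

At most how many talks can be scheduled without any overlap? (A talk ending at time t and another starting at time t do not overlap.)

6

Sorted by end: (0,2)  (0,3)  (3,5)  (2,9)  (5,10)  (9,12)  (12,14)  (12,15)  (15,16)  (16,17)
take (0,2); take (3,5); take (5,10); take (12,14); take (15,16); take (16,17).
Selected 6 talks.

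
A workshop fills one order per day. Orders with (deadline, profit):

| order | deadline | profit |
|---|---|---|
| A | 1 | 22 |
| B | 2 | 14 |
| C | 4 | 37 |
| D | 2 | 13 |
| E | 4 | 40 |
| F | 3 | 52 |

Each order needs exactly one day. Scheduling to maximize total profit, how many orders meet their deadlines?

By profit: F(d3,52), E(d4,40), C(d4,37), A(d1,22), B(d2,14), D(d2,13)
F→slot 3; E→slot 4; C→slot 2; A→slot 1; B skipped; D skipped.
4 of 6 scheduled.

4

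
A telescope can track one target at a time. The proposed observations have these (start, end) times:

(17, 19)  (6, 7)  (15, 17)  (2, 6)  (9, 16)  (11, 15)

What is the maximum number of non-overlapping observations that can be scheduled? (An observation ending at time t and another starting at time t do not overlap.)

Sort by end time and greedily take each interval whose start is ≥ the last chosen end.
By end time: (2,6), (6,7), (11,15), (9,16), (15,17), (17,19).
Pick (2,6); next start ≥ 6 → (6,7); next start ≥ 7 → (11,15); next start ≥ 15 → (15,17); next start ≥ 17 → (17,19).
Selected 5 observations.

5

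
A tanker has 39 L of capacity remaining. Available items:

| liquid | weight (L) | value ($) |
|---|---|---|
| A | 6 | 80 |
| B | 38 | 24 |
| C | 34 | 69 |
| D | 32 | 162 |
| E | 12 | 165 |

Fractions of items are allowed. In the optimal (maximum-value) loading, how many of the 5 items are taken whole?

2

Sort by value per unit weight and fill in that order.
Order: E (165/12=13.75) > A (80/6=13.33) > D (162/32=5.06) > C (69/34=2.03) > B (24/38=0.63)
Fill: take E (12 @ 165) → take A (6 @ 80) → take 21/32 of D → 106.31; 39/39 used.
2 item(s) taken whole; one partial (take 21/32 of D).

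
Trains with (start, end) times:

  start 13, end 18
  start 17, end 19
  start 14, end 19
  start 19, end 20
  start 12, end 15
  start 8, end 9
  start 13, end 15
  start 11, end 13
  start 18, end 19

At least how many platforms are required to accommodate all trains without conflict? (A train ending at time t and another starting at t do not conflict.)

The answer is the maximum number of intervals overlapping at any instant.
Events (time:±→running): 8:+→1 9:-→0 11:+→1 12:+→2 13:-→1 13:+→2 13:+→3 14:+→4 … peak 4.

4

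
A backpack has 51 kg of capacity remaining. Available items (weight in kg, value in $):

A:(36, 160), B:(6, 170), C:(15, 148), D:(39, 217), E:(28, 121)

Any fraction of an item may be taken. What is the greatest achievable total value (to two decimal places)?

484.92

Sort by value per unit weight and fill in that order.
Ratios (sorted): B 28.33, C 9.87, D 5.56, A 4.44, E 4.32
take B (6 @ 170); take C (15 @ 148); take 30/39 of D → 166.92. Capacity used 51/51.
Total value = 484.92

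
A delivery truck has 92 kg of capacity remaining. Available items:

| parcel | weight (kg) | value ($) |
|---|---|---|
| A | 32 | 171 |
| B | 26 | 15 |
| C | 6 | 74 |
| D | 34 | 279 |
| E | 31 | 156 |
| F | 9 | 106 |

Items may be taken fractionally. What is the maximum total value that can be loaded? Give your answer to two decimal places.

685.35

Sort by value per unit weight and fill in that order.
Order: C (74/6=12.33) > F (106/9=11.78) > D (279/34=8.21) > A (171/32=5.34) > E (156/31=5.03) > B (15/26=0.58)
Fill: take C (6 @ 74) → take F (9 @ 106) → take D (34 @ 279) → take A (32 @ 171) → take 11/31 of E → 55.35; 92/92 used.
Total value = 685.35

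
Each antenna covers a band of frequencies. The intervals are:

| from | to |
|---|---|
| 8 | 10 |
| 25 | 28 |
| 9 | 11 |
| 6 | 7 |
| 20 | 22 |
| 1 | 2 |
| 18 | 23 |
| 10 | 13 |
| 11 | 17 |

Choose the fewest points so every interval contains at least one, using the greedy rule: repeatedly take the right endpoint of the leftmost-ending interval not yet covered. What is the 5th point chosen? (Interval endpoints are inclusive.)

22

Sort by right endpoint; whenever an interval is uncovered, place a point at its right end.
By right end: [1,2]  [6,7]  [8,10]  [9,11]  [10,13]  [11,17]  [20,22]  [18,23]  [25,28]
[1,2] uncovered → point at 2; [6,7] uncovered → point at 7; [8,10] uncovered → point at 10; [11,17] uncovered → point at 17; [20,22] uncovered → point at 22; [25,28] uncovered → point at 28.
Points: 2, 7, 10, 17, 22, 28 (6 total).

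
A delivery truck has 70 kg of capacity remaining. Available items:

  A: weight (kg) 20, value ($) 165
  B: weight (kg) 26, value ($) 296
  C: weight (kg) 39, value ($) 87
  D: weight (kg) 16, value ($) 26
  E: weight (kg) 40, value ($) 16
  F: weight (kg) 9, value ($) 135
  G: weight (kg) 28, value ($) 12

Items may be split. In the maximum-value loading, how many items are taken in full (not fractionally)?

Order: F (135/9=15.00) > B (296/26=11.38) > A (165/20=8.25) > C (87/39=2.23) > D (26/16=1.62) > G (12/28=0.43) > E (16/40=0.40)
Fill: take F (9 @ 135) → take B (26 @ 296) → take A (20 @ 165) → take 15/39 of C → 33.46; 70/70 used.
3 item(s) taken whole; one partial (take 15/39 of C).

3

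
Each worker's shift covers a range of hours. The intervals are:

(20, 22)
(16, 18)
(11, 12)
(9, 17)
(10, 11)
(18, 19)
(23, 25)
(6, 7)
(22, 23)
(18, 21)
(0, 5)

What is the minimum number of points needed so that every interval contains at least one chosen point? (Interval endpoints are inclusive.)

6

By right end: [0,5]  [6,7]  [10,11]  [11,12]  [9,17]  [16,18]  [18,19]  [18,21]  [20,22]  [22,23]  [23,25]
[0,5] uncovered → point at 5; [6,7] uncovered → point at 7; [10,11] uncovered → point at 11; [16,18] uncovered → point at 18; [20,22] uncovered → point at 22; [23,25] uncovered → point at 25.
Points: 5, 7, 11, 18, 22, 25 (6 total).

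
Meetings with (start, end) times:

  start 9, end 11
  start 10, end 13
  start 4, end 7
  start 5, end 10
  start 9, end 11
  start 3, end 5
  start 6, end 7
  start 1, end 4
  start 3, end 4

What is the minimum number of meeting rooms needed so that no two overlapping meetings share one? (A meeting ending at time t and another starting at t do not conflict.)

3

starts: [1, 3, 3, 4, 5, 6, 9, 9, 10]
ends:   [4, 4, 5, 7, 7, 10, 11, 11, 13]
s1→1 s3→2 s3→3  — peak 3.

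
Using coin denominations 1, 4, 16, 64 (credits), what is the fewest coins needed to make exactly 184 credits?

Use the largest denomination that fits, subtract, and repeat.
184 − 2×64→56 − 3×16→8 − 2×4→0
Total coins = 2 + 3 + 2 = 7

7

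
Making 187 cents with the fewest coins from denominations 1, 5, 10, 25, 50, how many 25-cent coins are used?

1

187 − 3×50→37 − 1×25→12 − 1×10→2 − 2×1→0
Count of 25: 1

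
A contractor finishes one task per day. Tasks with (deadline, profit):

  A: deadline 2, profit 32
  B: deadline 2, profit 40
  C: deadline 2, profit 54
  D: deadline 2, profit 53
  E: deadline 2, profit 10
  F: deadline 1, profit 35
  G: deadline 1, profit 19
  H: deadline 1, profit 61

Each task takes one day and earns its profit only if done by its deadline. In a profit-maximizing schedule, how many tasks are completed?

Profit order: H=61 C=54 D=53 B=40 F=35 A=32 G=19 E=10
Assign: H→slot 1, C→slot 2, D skipped, B skipped, F skipped, A skipped, G skipped, E skipped.
Slots: [1:H] [2:C]
2 of 8 scheduled.

2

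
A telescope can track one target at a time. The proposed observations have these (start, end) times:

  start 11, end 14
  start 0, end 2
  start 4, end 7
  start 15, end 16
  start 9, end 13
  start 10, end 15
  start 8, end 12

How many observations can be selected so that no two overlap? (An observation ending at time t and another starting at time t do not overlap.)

4

Greedy by earliest finish: after sorting by end time, pick each interval compatible with the last pick.
By end time: (0,2), (4,7), (8,12), (9,13), (11,14), (10,15), (15,16).
Pick (0,2); next start ≥ 2 → (4,7); next start ≥ 7 → (8,12); next start ≥ 12 → (15,16).
Selected 4 observations.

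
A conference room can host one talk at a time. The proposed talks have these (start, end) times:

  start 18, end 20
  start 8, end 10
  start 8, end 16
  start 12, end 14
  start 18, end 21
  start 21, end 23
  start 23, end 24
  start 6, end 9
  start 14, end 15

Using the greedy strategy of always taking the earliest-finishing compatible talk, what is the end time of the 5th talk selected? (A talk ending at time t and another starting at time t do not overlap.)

Greedy by earliest finish: after sorting by end time, pick each interval compatible with the last pick.
Sorted by end: (6,9)  (8,10)  (12,14)  (14,15)  (8,16)  (18,20)  (18,21)  (21,23)  (23,24)
take (6,9); skip (8,10); take (12,14); take (14,15); skip (8,16); take (18,20); take (21,23); take (23,24).
Selected: (6,9) (12,14) (14,15) (18,20) (21,23) (23,24)

23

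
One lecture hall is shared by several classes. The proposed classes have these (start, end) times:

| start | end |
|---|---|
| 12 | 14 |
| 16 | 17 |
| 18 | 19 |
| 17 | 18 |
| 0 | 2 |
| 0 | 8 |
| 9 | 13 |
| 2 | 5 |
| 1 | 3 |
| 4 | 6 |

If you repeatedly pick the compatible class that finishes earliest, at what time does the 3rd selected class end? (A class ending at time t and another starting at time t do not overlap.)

13

Sort by end time and greedily take each interval whose start is ≥ the last chosen end.
Sorted by end: (0,2)  (1,3)  (2,5)  (4,6)  (0,8)  (9,13)  (12,14)  (16,17)  (17,18)  (18,19)
take (0,2); take (2,5); skip (4,6); take (9,13); take (16,17); take (17,18); take (18,19).
Selected: (0,2) (2,5) (9,13) (16,17) (17,18) (18,19)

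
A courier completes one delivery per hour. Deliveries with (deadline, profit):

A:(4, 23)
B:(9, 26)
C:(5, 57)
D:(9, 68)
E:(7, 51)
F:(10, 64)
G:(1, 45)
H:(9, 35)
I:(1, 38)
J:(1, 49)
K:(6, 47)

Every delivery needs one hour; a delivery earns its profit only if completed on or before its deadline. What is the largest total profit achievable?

420

By profit: D(d9,68), F(d10,64), C(d5,57), E(d7,51), J(d1,49), K(d6,47), G(d1,45), I(d1,38), H(d9,35), B(d9,26), A(d4,23)
D→slot 9; F→slot 10; C→slot 5; E→slot 7; J→slot 1; K→slot 6; G skipped; I skipped; H→slot 8; B→slot 4; A→slot 3.
Profit = 49 + 23 + 26 + 57 + 47 + 51 + 35 + 68 + 64 = 420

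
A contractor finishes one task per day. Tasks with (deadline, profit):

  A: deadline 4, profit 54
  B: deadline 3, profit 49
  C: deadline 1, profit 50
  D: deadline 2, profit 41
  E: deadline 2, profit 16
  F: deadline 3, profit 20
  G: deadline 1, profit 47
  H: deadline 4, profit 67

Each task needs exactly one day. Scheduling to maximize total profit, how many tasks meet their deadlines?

4

By profit: H(d4,67), A(d4,54), C(d1,50), B(d3,49), G(d1,47), D(d2,41), F(d3,20), E(d2,16)
H→slot 4; A→slot 3; C→slot 1; B→slot 2; G skipped; D skipped; F skipped; E skipped.
4 of 8 scheduled.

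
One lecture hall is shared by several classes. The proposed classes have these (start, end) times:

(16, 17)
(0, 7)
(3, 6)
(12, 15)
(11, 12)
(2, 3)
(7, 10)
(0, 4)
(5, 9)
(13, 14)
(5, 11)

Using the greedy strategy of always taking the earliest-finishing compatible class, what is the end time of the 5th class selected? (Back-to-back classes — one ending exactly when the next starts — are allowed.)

Sort by end time and greedily take each interval whose start is ≥ the last chosen end.
Sorted by end: (2,3)  (0,4)  (3,6)  (0,7)  (5,9)  (7,10)  (5,11)  (11,12)  (13,14)  (12,15)  (16,17)
take (2,3); take (3,6); take (7,10); skip (5,11); take (11,12); take (13,14); skip (12,15); take (16,17).
Selected: (2,3) (3,6) (7,10) (11,12) (13,14) (16,17)

14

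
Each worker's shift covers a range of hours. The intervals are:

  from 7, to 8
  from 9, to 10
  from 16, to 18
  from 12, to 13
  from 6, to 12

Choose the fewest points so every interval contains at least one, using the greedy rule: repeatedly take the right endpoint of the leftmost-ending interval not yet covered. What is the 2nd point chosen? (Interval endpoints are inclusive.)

Process intervals by earliest right end; each time one isn't hit yet, stab at its right endpoint.
Sorted: [7,8] [9,10] [6,12] [12,13] [16,18]
{[7,8]} hit by 8; {[9,10],[6,12]} hit by 10; {[12,13]} hit by 13; {[16,18]} hit by 18.
Points: 8, 10, 13, 18 (4 total).

10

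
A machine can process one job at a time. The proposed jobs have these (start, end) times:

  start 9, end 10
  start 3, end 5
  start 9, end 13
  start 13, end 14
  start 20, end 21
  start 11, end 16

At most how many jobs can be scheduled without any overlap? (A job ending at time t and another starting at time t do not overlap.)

Sorted by end: (3,5)  (9,10)  (9,13)  (13,14)  (11,16)  (20,21)
take (3,5); take (9,10); skip (9,13); take (13,14); take (20,21).
Selected 4 jobs.

4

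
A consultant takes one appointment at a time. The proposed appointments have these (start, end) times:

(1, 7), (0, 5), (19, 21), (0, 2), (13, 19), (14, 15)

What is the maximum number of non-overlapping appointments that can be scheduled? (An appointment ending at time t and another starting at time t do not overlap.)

3

Order by finish time; keep every interval that doesn't clash with the previous kept one.
By end time: (0,2), (0,5), (1,7), (14,15), (13,19), (19,21).
Pick (0,2); next start ≥ 2 → (14,15); next start ≥ 15 → (19,21).
Selected 3 appointments.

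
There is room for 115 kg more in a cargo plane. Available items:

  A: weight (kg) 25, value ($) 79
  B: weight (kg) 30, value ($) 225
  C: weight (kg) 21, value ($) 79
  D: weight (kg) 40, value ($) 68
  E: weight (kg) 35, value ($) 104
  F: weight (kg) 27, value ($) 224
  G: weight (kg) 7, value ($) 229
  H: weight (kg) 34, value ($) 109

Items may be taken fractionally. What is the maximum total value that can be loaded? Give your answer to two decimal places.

853.18

Sort by value per unit weight and fill in that order.
Ratios (sorted): G 32.71, F 8.30, B 7.50, C 3.76, H 3.21, A 3.16, E 2.97, D 1.70
take G (7 @ 229); take F (27 @ 224); take B (30 @ 225); take C (21 @ 79); take 30/34 of H → 96.18. Capacity used 115/115.
Total value = 853.18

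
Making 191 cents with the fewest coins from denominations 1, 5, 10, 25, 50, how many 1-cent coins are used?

Greedy: take as many of the largest coin as possible, then repeat with the remainder.
191 − 3×50→41 − 1×25→16 − 1×10→6 − 1×5→1 − 1×1→0
Count of 1: 1

1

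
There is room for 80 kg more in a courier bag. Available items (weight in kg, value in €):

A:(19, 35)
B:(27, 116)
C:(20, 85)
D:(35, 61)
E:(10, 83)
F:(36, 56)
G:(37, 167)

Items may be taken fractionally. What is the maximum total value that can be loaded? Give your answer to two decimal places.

391.50

Ratios (sorted): E 8.30, G 4.51, B 4.30, C 4.25, A 1.84, D 1.74, F 1.56
take E (10 @ 83); take G (37 @ 167); take B (27 @ 116); take 6/20 of C → 25.50. Capacity used 80/80.
Total value = 391.50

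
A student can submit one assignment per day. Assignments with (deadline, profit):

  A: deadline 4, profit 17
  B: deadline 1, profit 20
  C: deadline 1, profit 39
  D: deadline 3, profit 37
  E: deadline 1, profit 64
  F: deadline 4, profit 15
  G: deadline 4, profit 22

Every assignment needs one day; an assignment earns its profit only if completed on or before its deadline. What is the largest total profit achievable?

Sort by profit descending; place each in the latest free slot ≤ its deadline.
Profit order: E=64 C=39 D=37 G=22 B=20 A=17 F=15
Assign: E→slot 1, C skipped, D→slot 3, G→slot 4, B skipped, A→slot 2, F skipped.
Slots: [1:E] [2:A] [3:D] [4:G]
Profit = 64 + 17 + 37 + 22 = 140

140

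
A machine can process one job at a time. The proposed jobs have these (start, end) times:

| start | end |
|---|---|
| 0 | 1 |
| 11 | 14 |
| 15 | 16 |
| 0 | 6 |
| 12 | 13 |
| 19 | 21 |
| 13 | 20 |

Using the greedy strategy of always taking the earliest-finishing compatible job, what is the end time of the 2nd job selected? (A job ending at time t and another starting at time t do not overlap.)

Greedy by earliest finish: after sorting by end time, pick each interval compatible with the last pick.
By end time: (0,1), (0,6), (12,13), (11,14), (15,16), (13,20), (19,21).
Pick (0,1); next start ≥ 1 → (12,13); next start ≥ 13 → (15,16); next start ≥ 16 → (19,21).
Selected: (0,1) (12,13) (15,16) (19,21)

13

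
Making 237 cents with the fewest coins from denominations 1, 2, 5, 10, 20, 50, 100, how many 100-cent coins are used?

2

237 − 2×100→37 − 1×20→17 − 1×10→7 − 1×5→2 − 1×2→0
Count of 100: 2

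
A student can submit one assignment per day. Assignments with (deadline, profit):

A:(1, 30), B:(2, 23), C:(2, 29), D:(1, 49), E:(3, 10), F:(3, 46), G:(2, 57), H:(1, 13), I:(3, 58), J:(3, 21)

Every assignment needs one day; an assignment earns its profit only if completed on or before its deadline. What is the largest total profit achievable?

Sort by profit descending; place each in the latest free slot ≤ its deadline.
By profit: I(d3,58), G(d2,57), D(d1,49), F(d3,46), A(d1,30), C(d2,29), B(d2,23), J(d3,21), H(d1,13), E(d3,10)
I→slot 3; G→slot 2; D→slot 1; F skipped; A skipped; C skipped; B skipped; J skipped; H skipped; E skipped.
Profit = 49 + 57 + 58 = 164

164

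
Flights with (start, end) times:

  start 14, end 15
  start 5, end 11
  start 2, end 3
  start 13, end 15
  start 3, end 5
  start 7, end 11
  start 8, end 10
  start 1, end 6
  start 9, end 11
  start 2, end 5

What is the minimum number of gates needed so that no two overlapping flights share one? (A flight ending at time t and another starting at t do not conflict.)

The answer is the maximum number of intervals overlapping at any instant.
Events (time:±→running): 1:+→1 2:+→2 2:+→3 3:-→2 3:+→3 5:-→2 5:-→1 5:+→2 6:-→1 7:+→2 8:+→3 9:+→4 … peak 4.

4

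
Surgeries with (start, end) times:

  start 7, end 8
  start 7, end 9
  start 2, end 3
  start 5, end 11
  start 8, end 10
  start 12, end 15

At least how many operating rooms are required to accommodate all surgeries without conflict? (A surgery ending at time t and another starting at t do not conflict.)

Count concurrent intervals with a sweep; the peak is the room count.
Events (time:±→running): 2:+→1 3:-→0 5:+→1 7:+→2 7:+→3 … peak 3.

3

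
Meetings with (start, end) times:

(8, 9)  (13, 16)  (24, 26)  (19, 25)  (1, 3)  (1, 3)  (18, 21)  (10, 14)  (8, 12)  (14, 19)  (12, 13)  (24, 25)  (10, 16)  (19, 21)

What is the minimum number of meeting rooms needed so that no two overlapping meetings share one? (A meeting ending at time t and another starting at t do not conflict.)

starts: [1, 1, 8, 8, 10, 10, 12, 13, 14, 18, 19, 19, 24, 24]
ends:   [3, 3, 9, 12, 13, 14, 16, 16, 19, 21, 21, 25, 25, 26]
s1→1 s1→2 e3→1 e3→0 s8→1 s8→2 e9→1 s10→2 s10→3  — peak 3.

3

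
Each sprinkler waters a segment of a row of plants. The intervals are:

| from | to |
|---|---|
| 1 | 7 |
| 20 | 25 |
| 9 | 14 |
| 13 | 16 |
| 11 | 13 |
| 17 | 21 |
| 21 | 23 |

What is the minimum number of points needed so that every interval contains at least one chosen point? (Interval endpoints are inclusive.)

By right end: [1,7]  [11,13]  [9,14]  [13,16]  [17,21]  [21,23]  [20,25]
[1,7] uncovered → point at 7; [11,13] uncovered → point at 13; [17,21] uncovered → point at 21.
Points: 7, 13, 21 (3 total).

3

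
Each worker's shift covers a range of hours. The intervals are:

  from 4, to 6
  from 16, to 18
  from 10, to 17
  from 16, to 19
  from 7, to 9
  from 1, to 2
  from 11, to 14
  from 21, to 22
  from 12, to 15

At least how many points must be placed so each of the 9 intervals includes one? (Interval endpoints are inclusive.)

By right end: [1,2]  [4,6]  [7,9]  [11,14]  [12,15]  [10,17]  [16,18]  [16,19]  [21,22]
[1,2] uncovered → point at 2; [4,6] uncovered → point at 6; [7,9] uncovered → point at 9; [11,14] uncovered → point at 14; [16,18] uncovered → point at 18; [21,22] uncovered → point at 22.
Points: 2, 6, 9, 14, 18, 22 (6 total).

6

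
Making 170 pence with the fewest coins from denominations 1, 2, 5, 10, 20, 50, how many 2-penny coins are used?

0

170 = 3×50 + 1×20
Count of 2: 0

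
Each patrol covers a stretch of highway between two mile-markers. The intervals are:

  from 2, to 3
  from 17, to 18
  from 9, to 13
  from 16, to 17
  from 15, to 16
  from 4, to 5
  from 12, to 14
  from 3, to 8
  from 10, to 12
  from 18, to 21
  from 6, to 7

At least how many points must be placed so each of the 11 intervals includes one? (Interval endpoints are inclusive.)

6

Process intervals by earliest right end; each time one isn't hit yet, stab at its right endpoint.
By right end: [2,3]  [4,5]  [6,7]  [3,8]  [10,12]  [9,13]  [12,14]  [15,16]  [16,17]  [17,18]  [18,21]
[2,3] uncovered → point at 3; [4,5] uncovered → point at 5; [6,7] uncovered → point at 7; [10,12] uncovered → point at 12; [15,16] uncovered → point at 16; [17,18] uncovered → point at 18.
Points: 3, 5, 7, 12, 16, 18 (6 total).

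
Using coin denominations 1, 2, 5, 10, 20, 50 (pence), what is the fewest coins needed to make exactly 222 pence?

Greedy: take as many of the largest coin as possible, then repeat with the remainder.
222 = 4×50 + 1×20 + 1×2
Total coins = 4 + 1 + 1 = 6

6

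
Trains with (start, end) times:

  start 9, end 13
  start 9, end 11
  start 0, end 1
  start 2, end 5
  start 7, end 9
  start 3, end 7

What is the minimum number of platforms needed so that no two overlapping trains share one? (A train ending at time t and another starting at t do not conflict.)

starts: [0, 2, 3, 7, 9, 9]
ends:   [1, 5, 7, 9, 11, 13]
s0→1 e1→0 s2→1 s3→2  — peak 2.

2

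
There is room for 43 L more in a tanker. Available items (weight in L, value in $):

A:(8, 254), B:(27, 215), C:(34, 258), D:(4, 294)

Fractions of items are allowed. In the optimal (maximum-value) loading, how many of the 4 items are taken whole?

3

Order: D (294/4=73.50) > A (254/8=31.75) > B (215/27=7.96) > C (258/34=7.59)
Fill: take D (4 @ 294) → take A (8 @ 254) → take B (27 @ 215) → take 4/34 of C → 30.35; 43/43 used.
3 item(s) taken whole; one partial (take 4/34 of C).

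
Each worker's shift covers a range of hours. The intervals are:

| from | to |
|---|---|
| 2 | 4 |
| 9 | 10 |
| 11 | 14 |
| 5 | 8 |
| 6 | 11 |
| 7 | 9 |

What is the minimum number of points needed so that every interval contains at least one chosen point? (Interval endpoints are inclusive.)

Sorted: [2,4] [5,8] [7,9] [9,10] [6,11] [11,14]
{[2,4]} hit by 4; {[5,8],[7,9]} hit by 8; {[9,10],[6,11]} hit by 10; {[11,14]} hit by 14.
Points: 4, 8, 10, 14 (4 total).

4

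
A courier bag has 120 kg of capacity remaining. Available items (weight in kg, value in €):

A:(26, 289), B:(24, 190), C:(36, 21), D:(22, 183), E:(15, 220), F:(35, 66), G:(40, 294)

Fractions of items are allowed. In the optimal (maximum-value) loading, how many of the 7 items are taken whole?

Greedy by value/weight ratio, highest first.
Order: E (220/15=14.67) > A (289/26=11.12) > D (183/22=8.32) > B (190/24=7.92) > G (294/40=7.35) > F (66/35=1.89) > C (21/36=0.58)
Fill: take E (15 @ 220) → take A (26 @ 289) → take D (22 @ 183) → take B (24 @ 190) → take 33/40 of G → 242.55; 120/120 used.
4 item(s) taken whole; one partial (take 33/40 of G).

4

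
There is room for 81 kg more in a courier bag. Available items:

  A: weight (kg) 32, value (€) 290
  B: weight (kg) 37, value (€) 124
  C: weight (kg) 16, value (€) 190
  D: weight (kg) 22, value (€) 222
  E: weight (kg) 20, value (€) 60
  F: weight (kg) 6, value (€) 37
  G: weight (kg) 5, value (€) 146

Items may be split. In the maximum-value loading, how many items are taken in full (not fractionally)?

Ratios (sorted): G 29.20, C 11.88, D 10.09, A 9.06, F 6.17, B 3.35, E 3.00
take G (5 @ 146); take C (16 @ 190); take D (22 @ 222); take A (32 @ 290); take F (6 @ 37). Capacity used 81/81.
5 item(s) taken whole.

5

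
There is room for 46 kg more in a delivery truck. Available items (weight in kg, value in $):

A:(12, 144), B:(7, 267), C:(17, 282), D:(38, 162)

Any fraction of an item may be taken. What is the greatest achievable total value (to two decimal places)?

735.63

Greedy by value/weight ratio, highest first.
Ratios (sorted): B 38.14, C 16.59, A 12.00, D 4.26
take B (7 @ 267); take C (17 @ 282); take A (12 @ 144); take 10/38 of D → 42.63. Capacity used 46/46.
Total value = 735.63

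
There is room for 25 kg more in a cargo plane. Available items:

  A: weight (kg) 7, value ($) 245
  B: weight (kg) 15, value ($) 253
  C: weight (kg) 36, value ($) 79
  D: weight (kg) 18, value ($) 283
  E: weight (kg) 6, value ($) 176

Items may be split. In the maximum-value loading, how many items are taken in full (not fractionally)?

2

Greedy by value/weight ratio, highest first.
Order: A (245/7=35.00) > E (176/6=29.33) > B (253/15=16.87) > D (283/18=15.72) > C (79/36=2.19)
Fill: take A (7 @ 245) → take E (6 @ 176) → take 12/15 of B → 202.40; 25/25 used.
2 item(s) taken whole; one partial (take 12/15 of B).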